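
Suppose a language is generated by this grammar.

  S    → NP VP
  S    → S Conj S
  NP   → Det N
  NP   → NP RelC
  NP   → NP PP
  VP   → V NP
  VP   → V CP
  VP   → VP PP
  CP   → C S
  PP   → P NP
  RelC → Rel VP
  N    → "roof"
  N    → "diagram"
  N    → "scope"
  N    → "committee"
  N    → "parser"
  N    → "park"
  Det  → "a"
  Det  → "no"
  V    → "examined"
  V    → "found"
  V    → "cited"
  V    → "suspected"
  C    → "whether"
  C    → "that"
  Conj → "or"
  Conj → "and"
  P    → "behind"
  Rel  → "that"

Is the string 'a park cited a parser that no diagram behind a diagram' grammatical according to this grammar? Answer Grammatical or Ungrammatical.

For S → NP VP, the only prefix that parses as NP is 'a park', but the remainder 'cited a parser that no diagram behind a diagram' is not a VP under these rules. The alternative S rule S → S Conj S likewise has no satisfying split.

Ungrammatical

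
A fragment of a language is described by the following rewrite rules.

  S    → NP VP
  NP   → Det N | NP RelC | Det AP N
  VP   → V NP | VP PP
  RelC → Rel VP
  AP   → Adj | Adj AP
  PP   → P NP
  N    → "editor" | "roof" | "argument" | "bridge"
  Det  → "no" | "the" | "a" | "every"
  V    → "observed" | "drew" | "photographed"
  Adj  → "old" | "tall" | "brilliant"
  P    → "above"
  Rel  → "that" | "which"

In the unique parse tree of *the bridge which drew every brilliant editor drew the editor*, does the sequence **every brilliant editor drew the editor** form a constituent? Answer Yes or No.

No

[S [NP [NP [Det the] [N bridge]] [RelC [Rel which] [VP [V drew] [NP [Det every] [AP [Adj brilliant]] [N editor]]]]] [VP [V drew] [NP [Det the] [N editor]]]]
The smallest constituent containing 'every brilliant editor drew the editor' is the S spanning 'the bridge which drew every brilliant editor drew the editor'; no single node in the tree dominates exactly the given words.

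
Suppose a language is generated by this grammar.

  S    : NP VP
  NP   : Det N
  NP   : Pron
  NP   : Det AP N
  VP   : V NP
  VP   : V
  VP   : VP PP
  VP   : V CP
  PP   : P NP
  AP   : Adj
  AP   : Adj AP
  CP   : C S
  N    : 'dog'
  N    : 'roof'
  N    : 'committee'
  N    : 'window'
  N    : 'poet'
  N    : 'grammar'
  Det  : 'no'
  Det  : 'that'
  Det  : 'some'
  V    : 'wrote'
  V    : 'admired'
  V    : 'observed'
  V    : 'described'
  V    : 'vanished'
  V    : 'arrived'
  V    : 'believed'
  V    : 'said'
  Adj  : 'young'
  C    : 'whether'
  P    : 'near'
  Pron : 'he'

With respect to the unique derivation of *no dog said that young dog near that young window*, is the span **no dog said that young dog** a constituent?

[S [NP [Det no] [N dog]] [VP [VP [V said] [NP [Det that] [AP [Adj young]] [N dog]]] [PP [P near] [NP [Det that] [AP [Adj young]] [N window]]]]]
The smallest constituent containing 'no dog said that young dog' is the S spanning 'no dog said that young dog near that young window'; no single node in the tree dominates exactly the given words.

No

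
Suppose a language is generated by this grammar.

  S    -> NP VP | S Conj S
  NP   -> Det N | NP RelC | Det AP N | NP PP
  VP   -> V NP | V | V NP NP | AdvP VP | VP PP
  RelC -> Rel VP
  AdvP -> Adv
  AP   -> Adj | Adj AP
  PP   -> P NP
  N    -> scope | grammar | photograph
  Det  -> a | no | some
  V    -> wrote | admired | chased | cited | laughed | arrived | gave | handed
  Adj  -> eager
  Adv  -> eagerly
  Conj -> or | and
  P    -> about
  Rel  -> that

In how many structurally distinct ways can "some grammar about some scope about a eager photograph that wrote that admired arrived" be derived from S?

9

Two of the 9 distinct bracketings:
[S [NP [NP [NP [NP [Det some] [N grammar]] [PP [P about] [NP [NP [Det some] [N scope]] [PP [P about] [NP [Det a] [AP [Adj eager]] [N photograph]]]]]] [RelC [Rel that] [VP [V wrote]]]] [RelC [Rel that] [VP [V admired]]]] [VP [V arrived]]]
[S [NP [NP [NP [NP [NP [Det some] [N grammar]] [PP [P about] [NP [Det some] [N scope]]]] [PP [P about] [NP [Det a] [AP [Adj eager]] [N photograph]]]] [RelC [Rel that] [VP [V wrote]]]] [RelC [Rel that] [VP [V admired]]]] [VP [V arrived]]]
The trees differ in how a recursive rule is bracketed over the same span.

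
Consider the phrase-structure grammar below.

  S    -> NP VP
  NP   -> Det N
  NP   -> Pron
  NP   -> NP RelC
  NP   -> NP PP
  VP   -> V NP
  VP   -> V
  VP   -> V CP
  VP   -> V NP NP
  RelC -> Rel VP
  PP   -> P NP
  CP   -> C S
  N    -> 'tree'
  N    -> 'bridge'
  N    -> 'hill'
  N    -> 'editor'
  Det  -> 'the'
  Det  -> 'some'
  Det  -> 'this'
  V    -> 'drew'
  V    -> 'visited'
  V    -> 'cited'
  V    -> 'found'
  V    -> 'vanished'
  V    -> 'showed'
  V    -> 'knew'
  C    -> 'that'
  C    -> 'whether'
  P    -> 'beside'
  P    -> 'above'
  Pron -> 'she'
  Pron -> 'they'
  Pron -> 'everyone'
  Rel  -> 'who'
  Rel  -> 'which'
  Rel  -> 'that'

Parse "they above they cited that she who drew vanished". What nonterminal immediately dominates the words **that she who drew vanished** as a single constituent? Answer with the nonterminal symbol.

[S [NP [NP [Pron they]] [PP [P above] [NP [Pron they]]]] [VP [V cited] [CP [C that] [S [NP [NP [Pron she]] [RelC [Rel who] [VP [V drew]]]] [VP [V vanished]]]]]]
The span 'that she who drew vanished' is the CP node built by CP → C S.

CP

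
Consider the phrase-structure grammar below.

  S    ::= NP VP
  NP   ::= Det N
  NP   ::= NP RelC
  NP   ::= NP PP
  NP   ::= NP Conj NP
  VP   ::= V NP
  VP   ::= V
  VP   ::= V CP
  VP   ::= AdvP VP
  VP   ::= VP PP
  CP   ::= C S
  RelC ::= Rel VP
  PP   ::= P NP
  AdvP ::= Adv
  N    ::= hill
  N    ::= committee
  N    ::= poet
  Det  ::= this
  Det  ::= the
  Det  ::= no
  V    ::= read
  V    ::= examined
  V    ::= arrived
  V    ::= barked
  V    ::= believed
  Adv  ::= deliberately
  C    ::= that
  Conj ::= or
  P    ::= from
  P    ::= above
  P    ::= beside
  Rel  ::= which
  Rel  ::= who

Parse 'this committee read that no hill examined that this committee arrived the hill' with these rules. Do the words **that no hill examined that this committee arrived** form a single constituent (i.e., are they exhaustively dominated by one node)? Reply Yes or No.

[S [NP [Det this] [N committee]] [VP [V read] [CP [C that] [S [NP [Det no] [N hill]] [VP [V examined] [CP [C that] [S [NP [Det this] [N committee]] [VP [V arrived] [NP [Det the] [N hill]]]]]]]]]]
The smallest constituent containing 'that no hill examined that this committee arrived' is the CP spanning 'that no hill examined that this committee arrived the hill'; no single node in the tree dominates exactly the given words.

No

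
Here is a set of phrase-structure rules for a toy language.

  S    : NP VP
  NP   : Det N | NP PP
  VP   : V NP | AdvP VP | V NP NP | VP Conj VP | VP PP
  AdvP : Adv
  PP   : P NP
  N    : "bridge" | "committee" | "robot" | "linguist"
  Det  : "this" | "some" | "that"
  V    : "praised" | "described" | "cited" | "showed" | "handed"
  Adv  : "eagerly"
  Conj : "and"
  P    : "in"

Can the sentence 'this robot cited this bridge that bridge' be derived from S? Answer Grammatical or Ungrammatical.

[S [NP [Det this] [N robot]] [VP [V cited] [NP [Det this] [N bridge]] [NP [Det that] [N bridge]]]]
The bracketing above is licensed at every node by one of the given productions, with S at the root.

Grammatical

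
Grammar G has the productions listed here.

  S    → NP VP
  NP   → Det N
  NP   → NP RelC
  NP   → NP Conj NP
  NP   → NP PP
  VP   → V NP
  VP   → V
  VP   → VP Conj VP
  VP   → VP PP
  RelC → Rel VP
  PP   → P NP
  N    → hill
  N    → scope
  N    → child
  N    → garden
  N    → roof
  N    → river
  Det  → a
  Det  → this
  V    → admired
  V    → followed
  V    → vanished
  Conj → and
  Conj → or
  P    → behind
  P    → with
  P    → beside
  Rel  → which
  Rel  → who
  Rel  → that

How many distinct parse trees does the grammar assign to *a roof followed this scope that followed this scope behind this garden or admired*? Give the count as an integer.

Two of the 6 distinct bracketings:
[S [NP [Det a] [N roof]] [VP [V followed] [NP [NP [Det this] [N scope]] [RelC [Rel that] [VP [VP [V followed] [NP [NP [Det this] [N scope]] [PP [P behind] [NP [Det this] [N garden]]]]] [Conj or] [VP [V admired]]]]]]]
[S [NP [Det a] [N roof]] [VP [V followed] [NP [NP [Det this] [N scope]] [RelC [Rel that] [VP [VP [VP [V followed] [NP [Det this] [N scope]]] [PP [P behind] [NP [Det this] [N garden]]]] [Conj or] [VP [V admired]]]]]]]
The difference turns on whether NP → NP PP is used at the relevant span, versus an alternative expansion of NP.

6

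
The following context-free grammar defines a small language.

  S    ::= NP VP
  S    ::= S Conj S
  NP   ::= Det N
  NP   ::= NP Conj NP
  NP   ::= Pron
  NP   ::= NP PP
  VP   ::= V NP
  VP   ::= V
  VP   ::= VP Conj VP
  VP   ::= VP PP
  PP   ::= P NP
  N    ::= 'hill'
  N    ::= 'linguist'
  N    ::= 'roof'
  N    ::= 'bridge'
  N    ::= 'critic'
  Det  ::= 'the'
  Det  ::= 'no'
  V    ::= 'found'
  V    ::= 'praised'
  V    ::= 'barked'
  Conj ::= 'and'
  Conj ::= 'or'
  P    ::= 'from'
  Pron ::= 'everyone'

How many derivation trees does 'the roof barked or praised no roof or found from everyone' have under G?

Two of the 5 distinct bracketings:
[S [NP [Det the] [N roof]] [VP [VP [V barked]] [Conj or] [VP [VP [V praised] [NP [Det no] [N roof]]] [Conj or] [VP [VP [V found]] [PP [P from] [NP [Pron everyone]]]]]]]
[S [NP [Det the] [N roof]] [VP [VP [V barked]] [Conj or] [VP [VP [VP [V praised] [NP [Det no] [N roof]]] [Conj or] [VP [V found]]] [PP [P from] [NP [Pron everyone]]]]]]
The trees differ in how a recursive rule is bracketed over the same span.

5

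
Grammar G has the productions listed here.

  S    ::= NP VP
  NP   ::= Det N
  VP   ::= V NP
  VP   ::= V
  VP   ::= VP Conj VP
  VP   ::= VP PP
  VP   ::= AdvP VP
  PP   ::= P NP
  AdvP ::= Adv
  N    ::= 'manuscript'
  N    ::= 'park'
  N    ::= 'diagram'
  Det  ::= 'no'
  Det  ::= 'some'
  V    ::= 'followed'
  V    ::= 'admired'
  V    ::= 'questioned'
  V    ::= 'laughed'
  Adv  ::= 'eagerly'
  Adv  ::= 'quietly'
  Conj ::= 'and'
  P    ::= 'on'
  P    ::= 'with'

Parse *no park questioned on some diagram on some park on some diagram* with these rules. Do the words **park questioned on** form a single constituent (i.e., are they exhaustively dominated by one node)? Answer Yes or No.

[S [NP [Det no] [N park]] [VP [VP [VP [VP [V questioned]] [PP [P on] [NP [Det some] [N diagram]]]] [PP [P on] [NP [Det some] [N park]]]] [PP [P on] [NP [Det some] [N diagram]]]]]
The smallest constituent containing 'park questioned on' is the S spanning 'no park questioned on some diagram on some park on some diagram'; no single node in the tree dominates exactly the given words.

No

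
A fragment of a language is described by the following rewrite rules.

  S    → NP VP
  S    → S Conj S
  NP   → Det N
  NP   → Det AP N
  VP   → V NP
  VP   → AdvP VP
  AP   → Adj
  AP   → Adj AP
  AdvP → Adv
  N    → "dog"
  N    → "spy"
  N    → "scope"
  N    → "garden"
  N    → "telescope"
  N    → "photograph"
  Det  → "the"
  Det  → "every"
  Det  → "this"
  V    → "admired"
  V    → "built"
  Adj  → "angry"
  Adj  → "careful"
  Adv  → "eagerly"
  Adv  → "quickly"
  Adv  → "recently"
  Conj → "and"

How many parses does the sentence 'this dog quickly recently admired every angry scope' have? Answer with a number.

[S [NP [Det this] [N dog]] [VP [AdvP [Adv quickly]] [VP [AdvP [Adv recently]] [VP [V admired] [NP [Det every] [AP [Adj angry]] [N scope]]]]]]
No rule offers an alternative attachment or grouping for any span, so this is the only derivation.

1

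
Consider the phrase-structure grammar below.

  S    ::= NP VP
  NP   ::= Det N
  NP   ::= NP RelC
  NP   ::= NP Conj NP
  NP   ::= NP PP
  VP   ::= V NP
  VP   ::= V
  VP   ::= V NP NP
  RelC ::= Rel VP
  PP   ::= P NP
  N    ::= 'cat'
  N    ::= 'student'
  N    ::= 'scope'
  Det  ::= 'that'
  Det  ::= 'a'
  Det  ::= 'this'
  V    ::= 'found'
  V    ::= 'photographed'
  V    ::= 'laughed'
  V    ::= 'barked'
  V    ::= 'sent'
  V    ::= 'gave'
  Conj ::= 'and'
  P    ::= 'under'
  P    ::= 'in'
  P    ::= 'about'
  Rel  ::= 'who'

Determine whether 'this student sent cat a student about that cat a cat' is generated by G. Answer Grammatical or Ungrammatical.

Ungrammatical

A V word can never sit immediately before an N word in any string this grammar generates, so the substring 'sent cat' rules out a derivation.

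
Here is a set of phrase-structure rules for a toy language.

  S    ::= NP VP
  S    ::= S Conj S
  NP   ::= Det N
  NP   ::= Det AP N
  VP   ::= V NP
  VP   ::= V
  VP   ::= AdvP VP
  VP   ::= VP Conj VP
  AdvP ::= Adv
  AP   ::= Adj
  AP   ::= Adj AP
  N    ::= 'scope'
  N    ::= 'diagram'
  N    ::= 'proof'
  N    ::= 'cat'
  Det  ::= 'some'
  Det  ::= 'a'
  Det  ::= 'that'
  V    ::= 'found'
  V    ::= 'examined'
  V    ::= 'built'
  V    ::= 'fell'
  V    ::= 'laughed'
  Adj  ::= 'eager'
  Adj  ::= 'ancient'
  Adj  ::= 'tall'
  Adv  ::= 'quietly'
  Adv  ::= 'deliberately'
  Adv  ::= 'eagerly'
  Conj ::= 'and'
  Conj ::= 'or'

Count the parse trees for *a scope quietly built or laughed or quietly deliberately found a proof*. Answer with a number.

Two of the 5 distinct bracketings:
[S [NP [Det a] [N scope]] [VP [AdvP [Adv quietly]] [VP [VP [V built]] [Conj or] [VP [VP [V laughed]] [Conj or] [VP [AdvP [Adv quietly]] [VP [AdvP [Adv deliberately]] [VP [V found] [NP [Det a] [N proof]]]]]]]]]
[S [NP [Det a] [N scope]] [VP [AdvP [Adv quietly]] [VP [VP [VP [V built]] [Conj or] [VP [V laughed]]] [Conj or] [VP [AdvP [Adv quietly]] [VP [AdvP [Adv deliberately]] [VP [V found] [NP [Det a] [N proof]]]]]]]]
The trees differ in how a recursive rule is bracketed over the same span.

5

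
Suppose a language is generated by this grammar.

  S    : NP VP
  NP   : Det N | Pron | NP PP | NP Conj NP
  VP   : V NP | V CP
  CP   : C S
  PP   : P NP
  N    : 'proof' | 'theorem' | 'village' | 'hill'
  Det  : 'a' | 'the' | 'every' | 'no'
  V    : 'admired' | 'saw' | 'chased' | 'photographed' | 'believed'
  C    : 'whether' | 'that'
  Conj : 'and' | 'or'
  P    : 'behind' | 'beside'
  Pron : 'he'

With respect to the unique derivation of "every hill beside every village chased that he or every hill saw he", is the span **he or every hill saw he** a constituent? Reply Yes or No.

Yes

[S [NP [NP [Det every] [N hill]] [PP [P beside] [NP [Det every] [N village]]]] [VP [V chased] [CP [C that] [S [NP [NP [Pron he]] [Conj or] [NP [Det every] [N hill]]] [VP [V saw] [NP [Pron he]]]]]]]
The words 'he or every hill saw he' are exhaustively dominated by a single S node (built by S → NP VP), so they form a constituent.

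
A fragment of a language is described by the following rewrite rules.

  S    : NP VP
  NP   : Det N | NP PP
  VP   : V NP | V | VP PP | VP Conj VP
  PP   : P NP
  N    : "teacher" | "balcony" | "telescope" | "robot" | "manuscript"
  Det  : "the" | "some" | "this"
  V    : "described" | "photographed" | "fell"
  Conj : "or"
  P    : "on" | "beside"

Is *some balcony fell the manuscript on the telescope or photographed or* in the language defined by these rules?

For S → NP VP, the only prefix that parses as NP is 'some balcony', but the remainder 'fell the manuscript on the telescope or photographed or' is not a VP under these rules.

Ungrammatical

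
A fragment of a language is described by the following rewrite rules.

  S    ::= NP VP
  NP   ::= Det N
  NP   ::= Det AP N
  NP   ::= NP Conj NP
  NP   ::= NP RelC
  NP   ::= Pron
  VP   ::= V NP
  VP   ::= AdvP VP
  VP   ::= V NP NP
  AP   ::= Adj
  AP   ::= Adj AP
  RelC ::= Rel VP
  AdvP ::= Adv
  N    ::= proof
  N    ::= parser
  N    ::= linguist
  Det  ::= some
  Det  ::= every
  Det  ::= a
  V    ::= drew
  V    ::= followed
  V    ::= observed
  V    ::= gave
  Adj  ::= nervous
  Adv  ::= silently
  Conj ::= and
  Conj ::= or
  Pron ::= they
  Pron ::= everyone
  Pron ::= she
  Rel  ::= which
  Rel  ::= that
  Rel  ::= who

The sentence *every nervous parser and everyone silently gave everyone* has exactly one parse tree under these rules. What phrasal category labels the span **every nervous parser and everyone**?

[S [NP [NP [Det every] [AP [Adj nervous]] [N parser]] [Conj and] [NP [Pron everyone]]] [VP [AdvP [Adv silently]] [VP [V gave] [NP [Pron everyone]]]]]
The span 'every nervous parser and everyone' is the NP node built by NP → NP Conj NP.

NP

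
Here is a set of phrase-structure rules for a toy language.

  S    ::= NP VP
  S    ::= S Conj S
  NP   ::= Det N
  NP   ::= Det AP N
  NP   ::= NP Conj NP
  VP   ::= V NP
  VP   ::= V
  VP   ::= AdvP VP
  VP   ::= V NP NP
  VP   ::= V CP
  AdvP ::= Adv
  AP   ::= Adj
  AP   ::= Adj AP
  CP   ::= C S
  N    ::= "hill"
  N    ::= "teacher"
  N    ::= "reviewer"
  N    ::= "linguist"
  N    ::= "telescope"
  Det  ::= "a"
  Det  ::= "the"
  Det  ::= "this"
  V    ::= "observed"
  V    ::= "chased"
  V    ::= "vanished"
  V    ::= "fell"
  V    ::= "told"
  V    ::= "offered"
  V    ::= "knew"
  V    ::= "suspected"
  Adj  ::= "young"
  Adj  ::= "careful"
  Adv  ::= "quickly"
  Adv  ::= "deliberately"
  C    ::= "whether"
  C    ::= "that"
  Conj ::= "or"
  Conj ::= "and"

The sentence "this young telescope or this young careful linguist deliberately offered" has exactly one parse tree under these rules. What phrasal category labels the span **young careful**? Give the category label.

AP

[S [NP [NP [Det this] [AP [Adj young]] [N telescope]] [Conj or] [NP [Det this] [AP [Adj young] [AP [Adj careful]]] [N linguist]]] [VP [AdvP [Adv deliberately]] [VP [V offered]]]]
The span 'young careful' is the AP node built by AP → Adj AP.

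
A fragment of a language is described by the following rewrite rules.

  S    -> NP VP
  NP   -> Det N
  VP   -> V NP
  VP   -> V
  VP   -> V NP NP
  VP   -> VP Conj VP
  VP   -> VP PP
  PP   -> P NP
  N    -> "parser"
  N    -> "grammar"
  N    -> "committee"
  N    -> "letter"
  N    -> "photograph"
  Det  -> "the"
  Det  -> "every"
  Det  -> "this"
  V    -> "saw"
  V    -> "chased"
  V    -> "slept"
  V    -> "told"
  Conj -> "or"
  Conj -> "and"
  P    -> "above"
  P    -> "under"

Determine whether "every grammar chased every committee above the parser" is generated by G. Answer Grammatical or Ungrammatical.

Grammatical

S
  NP
    Det: every
    N: grammar
  VP
    VP
      V: chased
      NP
        Det: every
        N: committee
    PP
      P: above
      NP
        Det: the
        N: parser
Each bracket corresponds to one application of a listed rule, so the string is derivable from S.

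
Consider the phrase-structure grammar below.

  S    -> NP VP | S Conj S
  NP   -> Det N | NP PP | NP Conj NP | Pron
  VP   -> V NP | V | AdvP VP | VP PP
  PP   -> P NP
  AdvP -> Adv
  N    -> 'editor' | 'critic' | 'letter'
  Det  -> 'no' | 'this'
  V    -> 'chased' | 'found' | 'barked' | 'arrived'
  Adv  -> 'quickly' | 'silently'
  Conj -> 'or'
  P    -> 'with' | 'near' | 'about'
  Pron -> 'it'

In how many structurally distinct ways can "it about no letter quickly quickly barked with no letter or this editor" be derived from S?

Two of the 3 distinct bracketings:
[S [NP [NP [Pron it]] [PP [P about] [NP [Det no] [N letter]]]] [VP [AdvP [Adv quickly]] [VP [AdvP [Adv quickly]] [VP [VP [V barked]] [PP [P with] [NP [NP [Det no] [N letter]] [Conj or] [NP [Det this] [N editor]]]]]]]]
[S [NP [NP [Pron it]] [PP [P about] [NP [Det no] [N letter]]]] [VP [AdvP [Adv quickly]] [VP [VP [AdvP [Adv quickly]] [VP [V barked]]] [PP [P with] [NP [NP [Det no] [N letter]] [Conj or] [NP [Det this] [N editor]]]]]]]
The trees differ in how a recursive rule is bracketed over the same span.

3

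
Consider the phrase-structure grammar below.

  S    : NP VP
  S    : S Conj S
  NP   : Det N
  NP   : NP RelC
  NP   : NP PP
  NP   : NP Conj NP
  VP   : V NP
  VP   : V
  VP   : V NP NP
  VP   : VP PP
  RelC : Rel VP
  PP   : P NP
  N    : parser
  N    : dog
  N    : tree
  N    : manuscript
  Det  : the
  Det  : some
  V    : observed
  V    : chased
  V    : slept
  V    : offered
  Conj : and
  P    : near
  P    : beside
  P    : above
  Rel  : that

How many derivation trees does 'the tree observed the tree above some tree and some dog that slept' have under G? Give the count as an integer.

7

Two of the 7 distinct bracketings:
[S [NP [Det the] [N tree]] [VP [V observed] [NP [NP [NP [Det the] [N tree]] [PP [P above] [NP [NP [Det some] [N tree]] [Conj and] [NP [Det some] [N dog]]]]] [RelC [Rel that] [VP [V slept]]]]]]
[S [NP [Det the] [N tree]] [VP [V observed] [NP [NP [NP [NP [Det the] [N tree]] [PP [P above] [NP [Det some] [N tree]]]] [Conj and] [NP [Det some] [N dog]]] [RelC [Rel that] [VP [V slept]]]]]]
The trees differ in how a recursive rule is bracketed over the same span.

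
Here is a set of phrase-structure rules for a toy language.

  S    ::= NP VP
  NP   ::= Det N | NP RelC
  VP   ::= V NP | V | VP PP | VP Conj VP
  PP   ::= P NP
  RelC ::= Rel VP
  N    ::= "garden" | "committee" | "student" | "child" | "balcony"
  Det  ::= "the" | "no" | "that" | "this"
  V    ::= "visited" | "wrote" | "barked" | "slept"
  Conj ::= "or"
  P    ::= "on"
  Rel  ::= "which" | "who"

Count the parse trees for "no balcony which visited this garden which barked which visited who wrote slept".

Two of the 4 distinct bracketings:
[S [NP [NP [Det no] [N balcony]] [RelC [Rel which] [VP [V visited] [NP [NP [NP [NP [Det this] [N garden]] [RelC [Rel which] [VP [V barked]]]] [RelC [Rel which] [VP [V visited]]]] [RelC [Rel who] [VP [V wrote]]]]]]] [VP [V slept]]]
[S [NP [NP [NP [Det no] [N balcony]] [RelC [Rel which] [VP [V visited] [NP [NP [NP [Det this] [N garden]] [RelC [Rel which] [VP [V barked]]]] [RelC [Rel which] [VP [V visited]]]]]]] [RelC [Rel who] [VP [V wrote]]]] [VP [V slept]]]
The trees differ in how a recursive rule is bracketed over the same span.

4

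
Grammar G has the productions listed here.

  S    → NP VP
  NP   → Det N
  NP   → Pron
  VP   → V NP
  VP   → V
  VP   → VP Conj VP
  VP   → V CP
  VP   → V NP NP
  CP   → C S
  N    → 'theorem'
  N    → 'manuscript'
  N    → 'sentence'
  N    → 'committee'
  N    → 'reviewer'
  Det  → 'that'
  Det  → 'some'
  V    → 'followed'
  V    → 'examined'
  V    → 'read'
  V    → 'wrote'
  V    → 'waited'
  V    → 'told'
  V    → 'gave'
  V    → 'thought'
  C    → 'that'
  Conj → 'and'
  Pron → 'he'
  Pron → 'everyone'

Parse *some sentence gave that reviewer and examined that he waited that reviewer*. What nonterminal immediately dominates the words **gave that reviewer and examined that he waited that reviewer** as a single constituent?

S
  NP
    Det: some
    N: sentence
  VP
    VP
      V: gave
      NP
        Det: that
        N: reviewer
    Conj: and
    VP
      V: examined
      CP
        C: that
        S
          NP
            Pron: he
          VP
            V: waited
            NP
              Det: that
              N: reviewer
The span 'gave that reviewer and examined that he waited that reviewer' is the VP node built by VP → VP Conj VP.

VP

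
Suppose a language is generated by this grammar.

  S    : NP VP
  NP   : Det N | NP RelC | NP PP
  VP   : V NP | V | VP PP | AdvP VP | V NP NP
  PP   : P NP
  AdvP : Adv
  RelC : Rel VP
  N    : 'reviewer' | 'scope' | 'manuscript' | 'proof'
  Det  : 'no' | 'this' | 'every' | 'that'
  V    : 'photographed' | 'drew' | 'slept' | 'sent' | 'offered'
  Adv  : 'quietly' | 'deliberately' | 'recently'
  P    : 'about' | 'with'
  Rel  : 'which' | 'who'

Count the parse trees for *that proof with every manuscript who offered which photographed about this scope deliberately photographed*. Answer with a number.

Two of the 7 distinct bracketings:
[S [NP [NP [NP [NP [Det that] [N proof]] [PP [P with] [NP [Det every] [N manuscript]]]] [RelC [Rel who] [VP [V offered]]]] [RelC [Rel which] [VP [VP [V photographed]] [PP [P about] [NP [Det this] [N scope]]]]]] [VP [AdvP [Adv deliberately]] [VP [V photographed]]]]
[S [NP [NP [NP [Det that] [N proof]] [PP [P with] [NP [NP [Det every] [N manuscript]] [RelC [Rel who] [VP [V offered]]]]]] [RelC [Rel which] [VP [VP [V photographed]] [PP [P about] [NP [Det this] [N scope]]]]]] [VP [AdvP [Adv deliberately]] [VP [V photographed]]]]
The trees differ in how a recursive rule is bracketed over the same span.

7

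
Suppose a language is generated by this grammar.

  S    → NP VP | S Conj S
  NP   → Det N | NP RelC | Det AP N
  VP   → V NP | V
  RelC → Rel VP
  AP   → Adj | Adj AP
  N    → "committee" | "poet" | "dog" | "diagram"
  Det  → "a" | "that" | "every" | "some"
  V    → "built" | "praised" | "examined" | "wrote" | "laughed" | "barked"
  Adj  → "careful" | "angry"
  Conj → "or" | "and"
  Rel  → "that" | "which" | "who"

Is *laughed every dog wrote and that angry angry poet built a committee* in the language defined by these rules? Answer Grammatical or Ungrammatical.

For S → NP VP, no prefix of the string parses as an NP. The alternative S rule S → S Conj S likewise has no satisfying split.

Ungrammatical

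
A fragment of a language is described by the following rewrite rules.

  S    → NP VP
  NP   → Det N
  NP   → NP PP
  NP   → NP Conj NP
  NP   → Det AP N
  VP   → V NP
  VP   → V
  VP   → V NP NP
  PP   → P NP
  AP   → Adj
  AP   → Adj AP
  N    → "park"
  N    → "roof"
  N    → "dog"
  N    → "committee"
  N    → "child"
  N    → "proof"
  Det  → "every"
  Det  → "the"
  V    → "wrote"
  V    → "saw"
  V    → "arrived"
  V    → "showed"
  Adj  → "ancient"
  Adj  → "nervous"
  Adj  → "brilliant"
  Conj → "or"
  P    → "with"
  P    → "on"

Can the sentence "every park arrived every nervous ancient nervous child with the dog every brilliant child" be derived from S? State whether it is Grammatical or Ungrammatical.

Grammatical

S
  NP
    Det: every
    N: park
  VP
    V: arrived
    NP
      NP
        Det: every
        AP
          Adj: nervous
          AP
            Adj: ancient
            AP
              Adj: nervous
        N: child
      PP
        P: with
        NP
          Det: the
          N: dog
    NP
      Det: every
      AP
        Adj: brilliant
      N: child
The bracketing above is licensed at every node by one of the given productions, with S at the root.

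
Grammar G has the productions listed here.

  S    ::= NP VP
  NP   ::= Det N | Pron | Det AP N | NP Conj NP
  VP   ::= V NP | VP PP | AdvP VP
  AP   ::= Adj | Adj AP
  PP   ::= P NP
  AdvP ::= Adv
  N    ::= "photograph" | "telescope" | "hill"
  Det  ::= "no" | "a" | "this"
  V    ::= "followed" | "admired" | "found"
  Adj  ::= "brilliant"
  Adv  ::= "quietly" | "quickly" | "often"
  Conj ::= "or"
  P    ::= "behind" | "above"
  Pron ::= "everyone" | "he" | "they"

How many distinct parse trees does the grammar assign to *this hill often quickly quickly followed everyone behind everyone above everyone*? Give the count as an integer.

Two of the 10 distinct bracketings:
[S [NP [Det this] [N hill]] [VP [VP [VP [AdvP [Adv often]] [VP [AdvP [Adv quickly]] [VP [AdvP [Adv quickly]] [VP [V followed] [NP [Pron everyone]]]]]] [PP [P behind] [NP [Pron everyone]]]] [PP [P above] [NP [Pron everyone]]]]]
[S [NP [Det this] [N hill]] [VP [VP [AdvP [Adv often]] [VP [VP [AdvP [Adv quickly]] [VP [AdvP [Adv quickly]] [VP [V followed] [NP [Pron everyone]]]]] [PP [P behind] [NP [Pron everyone]]]]] [PP [P above] [NP [Pron everyone]]]]]
The trees differ in how a recursive rule is bracketed over the same span.

10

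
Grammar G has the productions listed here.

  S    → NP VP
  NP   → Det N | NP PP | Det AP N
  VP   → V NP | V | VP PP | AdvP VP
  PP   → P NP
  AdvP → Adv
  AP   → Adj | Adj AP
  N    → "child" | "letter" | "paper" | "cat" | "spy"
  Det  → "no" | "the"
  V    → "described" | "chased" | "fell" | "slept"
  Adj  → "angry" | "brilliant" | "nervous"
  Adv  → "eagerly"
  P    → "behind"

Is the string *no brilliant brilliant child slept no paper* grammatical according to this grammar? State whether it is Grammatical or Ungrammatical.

[S [NP [Det no] [AP [Adj brilliant] [AP [Adj brilliant]]] [N child]] [VP [V slept] [NP [Det no] [N paper]]]]
Each bracket corresponds to one application of a listed rule, so the string is derivable from S.

Grammatical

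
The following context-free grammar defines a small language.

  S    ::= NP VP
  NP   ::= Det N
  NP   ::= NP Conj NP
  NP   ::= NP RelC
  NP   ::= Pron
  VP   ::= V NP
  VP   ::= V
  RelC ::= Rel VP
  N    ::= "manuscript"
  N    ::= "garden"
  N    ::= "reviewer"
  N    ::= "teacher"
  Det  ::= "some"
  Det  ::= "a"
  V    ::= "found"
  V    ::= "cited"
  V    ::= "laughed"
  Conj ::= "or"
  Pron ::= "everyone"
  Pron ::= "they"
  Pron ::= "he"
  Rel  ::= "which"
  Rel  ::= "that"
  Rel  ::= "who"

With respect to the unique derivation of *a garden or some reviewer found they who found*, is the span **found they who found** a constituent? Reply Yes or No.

Yes

[S [NP [NP [Det a] [N garden]] [Conj or] [NP [Det some] [N reviewer]]] [VP [V found] [NP [NP [Pron they]] [RelC [Rel who] [VP [V found]]]]]]
The words 'found they who found' are exhaustively dominated by a single VP node (built by VP → V NP), so they form a constituent.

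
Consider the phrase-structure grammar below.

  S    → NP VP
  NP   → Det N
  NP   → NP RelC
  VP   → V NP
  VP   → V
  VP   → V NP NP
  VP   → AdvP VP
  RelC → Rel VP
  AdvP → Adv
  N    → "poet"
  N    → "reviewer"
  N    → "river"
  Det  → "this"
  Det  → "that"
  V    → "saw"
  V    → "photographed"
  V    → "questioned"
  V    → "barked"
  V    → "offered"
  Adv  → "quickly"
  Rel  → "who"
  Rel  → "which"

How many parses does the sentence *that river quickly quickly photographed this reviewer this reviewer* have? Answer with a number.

1

[S [NP [Det that] [N river]] [VP [AdvP [Adv quickly]] [VP [AdvP [Adv quickly]] [VP [V photographed] [NP [Det this] [N reviewer]] [NP [Det this] [N reviewer]]]]]]
No rule offers an alternative attachment or grouping for any span, so this is the only derivation.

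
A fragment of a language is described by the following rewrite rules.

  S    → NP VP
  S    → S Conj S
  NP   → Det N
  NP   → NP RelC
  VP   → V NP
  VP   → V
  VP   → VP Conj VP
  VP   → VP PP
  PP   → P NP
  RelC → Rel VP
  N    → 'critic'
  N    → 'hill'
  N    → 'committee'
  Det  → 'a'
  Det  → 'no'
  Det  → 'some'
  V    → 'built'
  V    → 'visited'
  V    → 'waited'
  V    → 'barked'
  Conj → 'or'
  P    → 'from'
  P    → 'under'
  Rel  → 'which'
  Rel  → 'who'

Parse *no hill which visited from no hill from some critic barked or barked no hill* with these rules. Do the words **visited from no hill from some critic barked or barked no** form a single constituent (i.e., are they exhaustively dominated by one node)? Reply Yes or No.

No

[S [NP [NP [Det no] [N hill]] [RelC [Rel which] [VP [VP [VP [V visited]] [PP [P from] [NP [Det no] [N hill]]]] [PP [P from] [NP [Det some] [N critic]]]]]] [VP [VP [V barked]] [Conj or] [VP [V barked] [NP [Det no] [N hill]]]]]
The smallest constituent containing 'visited from no hill from some critic barked or barked no' is the S spanning 'no hill which visited from no hill from some critic barked or barked no hill'; no single node in the tree dominates exactly the given words.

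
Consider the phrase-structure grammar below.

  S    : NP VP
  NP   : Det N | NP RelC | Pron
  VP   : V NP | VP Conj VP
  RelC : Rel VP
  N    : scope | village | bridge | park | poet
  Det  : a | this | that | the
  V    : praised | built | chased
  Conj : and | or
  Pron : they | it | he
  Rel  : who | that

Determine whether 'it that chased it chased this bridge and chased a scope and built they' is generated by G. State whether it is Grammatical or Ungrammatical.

Grammatical

S
  NP
    NP
      Pron: it
    RelC
      Rel: that
      VP
        V: chased
        NP
          Pron: it
  VP
    VP
      V: chased
      NP
        Det: this
        N: bridge
    Conj: and
    VP
      VP
        V: chased
        NP
          Det: a
          N: scope
      Conj: and
      VP
        V: built
        NP
          Pron: they
Each bracket corresponds to one application of a listed rule, so the string is derivable from S.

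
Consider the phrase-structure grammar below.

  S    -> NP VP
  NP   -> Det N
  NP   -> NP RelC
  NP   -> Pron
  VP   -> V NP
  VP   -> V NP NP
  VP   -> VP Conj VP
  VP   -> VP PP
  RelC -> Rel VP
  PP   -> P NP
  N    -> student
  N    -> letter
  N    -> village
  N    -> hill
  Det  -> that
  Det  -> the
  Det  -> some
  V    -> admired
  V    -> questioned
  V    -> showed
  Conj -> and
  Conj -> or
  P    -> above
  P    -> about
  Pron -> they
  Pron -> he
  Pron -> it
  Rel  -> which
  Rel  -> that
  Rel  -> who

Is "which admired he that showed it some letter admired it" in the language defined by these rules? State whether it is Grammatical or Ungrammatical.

Ungrammatical

For S → NP VP, no prefix of the string parses as an NP.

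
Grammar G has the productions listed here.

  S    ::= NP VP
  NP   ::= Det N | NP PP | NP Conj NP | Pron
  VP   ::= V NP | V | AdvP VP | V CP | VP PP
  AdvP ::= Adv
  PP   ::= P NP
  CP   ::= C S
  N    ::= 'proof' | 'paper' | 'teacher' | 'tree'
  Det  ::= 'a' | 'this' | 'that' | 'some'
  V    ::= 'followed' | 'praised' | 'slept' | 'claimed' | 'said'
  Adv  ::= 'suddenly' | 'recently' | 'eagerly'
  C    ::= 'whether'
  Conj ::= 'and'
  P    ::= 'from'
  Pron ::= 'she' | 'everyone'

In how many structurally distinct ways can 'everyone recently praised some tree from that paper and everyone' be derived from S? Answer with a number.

Two of the 4 distinct bracketings:
[S [NP [Pron everyone]] [VP [AdvP [Adv recently]] [VP [V praised] [NP [NP [Det some] [N tree]] [PP [P from] [NP [NP [Det that] [N paper]] [Conj and] [NP [Pron everyone]]]]]]]]
[S [NP [Pron everyone]] [VP [AdvP [Adv recently]] [VP [V praised] [NP [NP [NP [Det some] [N tree]] [PP [P from] [NP [Det that] [N paper]]]] [Conj and] [NP [Pron everyone]]]]]]
The trees differ in how a recursive rule is bracketed over the same span.

4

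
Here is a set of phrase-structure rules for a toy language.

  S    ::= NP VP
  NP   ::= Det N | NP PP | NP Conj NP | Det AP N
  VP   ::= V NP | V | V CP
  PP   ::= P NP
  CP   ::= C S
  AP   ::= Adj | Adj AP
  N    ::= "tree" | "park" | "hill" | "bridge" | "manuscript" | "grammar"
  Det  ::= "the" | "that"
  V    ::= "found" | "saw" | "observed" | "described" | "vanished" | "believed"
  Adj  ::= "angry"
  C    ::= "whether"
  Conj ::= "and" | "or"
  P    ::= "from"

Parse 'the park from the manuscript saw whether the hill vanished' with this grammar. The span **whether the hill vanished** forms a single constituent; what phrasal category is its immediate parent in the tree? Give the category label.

VP

S
  NP
    NP
      Det: the
      N: park
    PP
      P: from
      NP
        Det: the
        N: manuscript
  VP
    V: saw
    CP
      C: whether
      S
        NP
          Det: the
          N: hill
        VP
          V: vanished
The span 'whether the hill vanished' is the CP node built by CP → C S.
Its mother is the VP built by VP → V CP.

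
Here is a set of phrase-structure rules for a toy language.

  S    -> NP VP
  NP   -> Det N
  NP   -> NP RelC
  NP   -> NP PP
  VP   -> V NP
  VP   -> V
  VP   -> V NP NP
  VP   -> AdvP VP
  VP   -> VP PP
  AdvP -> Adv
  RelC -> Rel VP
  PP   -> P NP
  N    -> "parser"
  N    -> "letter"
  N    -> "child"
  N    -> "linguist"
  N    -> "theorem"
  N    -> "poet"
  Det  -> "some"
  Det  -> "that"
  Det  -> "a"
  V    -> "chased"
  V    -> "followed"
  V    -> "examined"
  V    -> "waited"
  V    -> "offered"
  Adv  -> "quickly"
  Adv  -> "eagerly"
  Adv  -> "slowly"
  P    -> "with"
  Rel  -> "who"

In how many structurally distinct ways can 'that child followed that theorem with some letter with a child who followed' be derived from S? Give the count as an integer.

9

Two of the 9 distinct bracketings:
[S [NP [Det that] [N child]] [VP [V followed] [NP [NP [NP [Det that] [N theorem]] [PP [P with] [NP [NP [Det some] [N letter]] [PP [P with] [NP [Det a] [N child]]]]]] [RelC [Rel who] [VP [V followed]]]]]]
[S [NP [Det that] [N child]] [VP [V followed] [NP [NP [NP [NP [Det that] [N theorem]] [PP [P with] [NP [Det some] [N letter]]]] [PP [P with] [NP [Det a] [N child]]]] [RelC [Rel who] [VP [V followed]]]]]]
The trees differ in how a recursive rule is bracketed over the same span.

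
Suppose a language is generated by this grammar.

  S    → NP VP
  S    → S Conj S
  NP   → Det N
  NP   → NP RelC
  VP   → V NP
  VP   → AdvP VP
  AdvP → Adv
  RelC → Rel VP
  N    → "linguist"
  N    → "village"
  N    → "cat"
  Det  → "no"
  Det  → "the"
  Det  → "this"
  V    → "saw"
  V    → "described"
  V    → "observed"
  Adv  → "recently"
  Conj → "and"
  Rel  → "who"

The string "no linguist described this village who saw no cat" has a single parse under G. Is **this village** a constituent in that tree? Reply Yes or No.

[S [NP [Det no] [N linguist]] [VP [V described] [NP [NP [Det this] [N village]] [RelC [Rel who] [VP [V saw] [NP [Det no] [N cat]]]]]]]
The words 'this village' are exhaustively dominated by a single NP node (built by NP → Det N), so they form a constituent.

Yes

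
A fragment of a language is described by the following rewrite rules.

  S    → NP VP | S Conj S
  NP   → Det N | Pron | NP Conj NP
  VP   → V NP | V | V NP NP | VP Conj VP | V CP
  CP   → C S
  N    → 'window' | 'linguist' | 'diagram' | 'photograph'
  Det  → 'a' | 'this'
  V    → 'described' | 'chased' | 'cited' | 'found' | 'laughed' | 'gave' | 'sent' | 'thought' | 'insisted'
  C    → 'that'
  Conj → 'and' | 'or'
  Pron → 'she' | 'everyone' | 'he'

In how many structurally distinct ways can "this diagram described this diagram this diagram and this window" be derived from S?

1

[S [NP [Det this] [N diagram]] [VP [V described] [NP [Det this] [N diagram]] [NP [NP [Det this] [N diagram]] [Conj and] [NP [Det this] [N window]]]]]
No rule offers an alternative attachment or grouping for any span, so this is the only derivation.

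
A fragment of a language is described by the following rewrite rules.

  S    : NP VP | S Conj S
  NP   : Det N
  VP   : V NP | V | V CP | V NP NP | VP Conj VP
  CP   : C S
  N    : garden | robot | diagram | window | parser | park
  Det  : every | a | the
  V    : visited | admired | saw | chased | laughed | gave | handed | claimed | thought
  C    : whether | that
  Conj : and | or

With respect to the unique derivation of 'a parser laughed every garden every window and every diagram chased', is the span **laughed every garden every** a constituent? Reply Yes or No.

No

[S [S [NP [Det a] [N parser]] [VP [V laughed] [NP [Det every] [N garden]] [NP [Det every] [N window]]]] [Conj and] [S [NP [Det every] [N diagram]] [VP [V chased]]]]
The smallest constituent containing 'laughed every garden every' is the VP spanning 'laughed every garden every window'; no single node in the tree dominates exactly the given words.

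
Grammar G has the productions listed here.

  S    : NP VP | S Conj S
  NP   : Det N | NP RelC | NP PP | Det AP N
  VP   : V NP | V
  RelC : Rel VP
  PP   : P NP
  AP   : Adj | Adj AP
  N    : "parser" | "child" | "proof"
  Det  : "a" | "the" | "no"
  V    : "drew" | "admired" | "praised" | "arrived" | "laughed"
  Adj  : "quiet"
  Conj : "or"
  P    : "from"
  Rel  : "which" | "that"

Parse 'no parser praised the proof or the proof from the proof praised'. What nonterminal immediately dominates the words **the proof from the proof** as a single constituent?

S
  S
    NP
      Det: no
      N: parser
    VP
      V: praised
      NP
        Det: the
        N: proof
  Conj: or
  S
    NP
      NP
        Det: the
        N: proof
      PP
        P: from
        NP
          Det: the
          N: proof
    VP
      V: praised
The span 'the proof from the proof' is the NP node built by NP → NP PP.

NP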